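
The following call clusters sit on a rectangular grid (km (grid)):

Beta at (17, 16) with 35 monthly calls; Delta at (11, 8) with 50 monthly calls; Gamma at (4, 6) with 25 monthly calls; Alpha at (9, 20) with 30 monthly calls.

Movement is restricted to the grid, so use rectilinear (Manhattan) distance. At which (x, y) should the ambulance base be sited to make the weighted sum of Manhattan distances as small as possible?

(11, 8)

Manhattan distance separates: Σwᵢ(|x−xᵢ|+|y−yᵢ|) = Σwᵢ|x−xᵢ| + Σwᵢ|y−yᵢ|, so x and y are optimised independently as 1-D weighted medians.
Total weight W = 140; half = 70.
x-coordinate, sorted with cumulative weight:
  x=4 (Gamma, w=25) cum 25
  x=9 (Alpha, w=30) cum 55
  x=11 (Delta, w=50) cum 105  ← median
  x=17 (Beta, w=35) cum 140
⇒ x* = 11
y-coordinate, sorted with cumulative weight:
  y=6 (Gamma, w=25) cum 25
  y=8 (Delta, w=50) cum 75  ← median
  y=16 (Beta, w=35) cum 110
  y=20 (Alpha, w=30) cum 140
⇒ y* = 8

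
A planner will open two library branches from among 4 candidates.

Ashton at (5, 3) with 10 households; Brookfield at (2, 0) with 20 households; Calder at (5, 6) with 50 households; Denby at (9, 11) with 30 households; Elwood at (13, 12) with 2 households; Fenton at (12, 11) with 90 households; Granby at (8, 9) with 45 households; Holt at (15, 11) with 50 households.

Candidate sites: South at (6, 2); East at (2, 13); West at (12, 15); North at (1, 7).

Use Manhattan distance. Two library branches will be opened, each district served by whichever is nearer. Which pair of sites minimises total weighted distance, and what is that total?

Evaluate every pair (each demand assigned to the nearer of the two):
  {South, West}: total = 1723
  {West, North}: total = 1823
  {East, West}: total = 2268
  {South, East}: total = 2919
  {East, North}: total = 3019
  {South, North}: total = 3439
Best pair: {South, West} with total 1723.

{South, West}, total 1723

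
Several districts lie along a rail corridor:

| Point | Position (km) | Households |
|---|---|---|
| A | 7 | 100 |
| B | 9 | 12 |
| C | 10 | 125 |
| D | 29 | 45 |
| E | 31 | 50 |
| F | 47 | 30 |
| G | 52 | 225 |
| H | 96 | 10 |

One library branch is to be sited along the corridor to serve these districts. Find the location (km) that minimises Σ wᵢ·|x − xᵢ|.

For a sum of weighted absolute distances on a line, the optimum is the weighted median (not the mean). Total weight W = 597; half-weight = 298.5.
Sort by position and accumulate weight:
  km 7 (A, w=100) → cum 100
  km 9 (B, w=12) → cum 112
  km 10 (C, w=125) → cum 237
  km 29 (D, w=45) → cum 282
  km 31 (E, w=50) → cum 332  ≥ 298.5 → median here
  km 47 (F, w=30) → cum 362
  km 52 (G, w=225) → cum 587
  km 96 (H, w=10) → cum 597
Optimal location: km 31.

x = 31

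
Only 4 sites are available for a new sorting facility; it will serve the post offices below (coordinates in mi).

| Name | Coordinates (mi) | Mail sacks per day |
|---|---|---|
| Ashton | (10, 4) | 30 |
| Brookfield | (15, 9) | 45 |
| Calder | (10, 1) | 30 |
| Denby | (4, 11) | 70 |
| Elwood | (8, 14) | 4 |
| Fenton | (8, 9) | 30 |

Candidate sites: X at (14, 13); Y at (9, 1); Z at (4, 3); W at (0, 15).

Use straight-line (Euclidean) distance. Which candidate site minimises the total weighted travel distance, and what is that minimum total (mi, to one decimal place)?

Y, total 1651.5 mi

Total weighted distance at each candidate:
  X (14, 13): total = 1815.0
  Y (9, 1): total = 1651.5
  Z (4, 3): total = 1759.2
  W (0, 15): total = 2417.3
Minimum is at Y with total 1651.5 mi.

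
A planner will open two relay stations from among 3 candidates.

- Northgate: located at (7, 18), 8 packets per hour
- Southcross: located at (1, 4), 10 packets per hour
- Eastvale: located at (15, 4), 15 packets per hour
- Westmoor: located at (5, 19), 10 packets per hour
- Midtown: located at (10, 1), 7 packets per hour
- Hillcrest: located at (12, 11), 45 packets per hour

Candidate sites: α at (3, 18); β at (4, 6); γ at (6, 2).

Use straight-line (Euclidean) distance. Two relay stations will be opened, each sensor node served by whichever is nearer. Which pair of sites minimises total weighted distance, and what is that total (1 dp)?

{α, β}, total 737.3

Evaluate every pair (each demand assigned to the nearer of the two):
  {α, β}: total = 737.3
  {α, γ}: total = 762.1
  {β, γ}: total = 857.1
Best pair: {α, β} with total 737.3.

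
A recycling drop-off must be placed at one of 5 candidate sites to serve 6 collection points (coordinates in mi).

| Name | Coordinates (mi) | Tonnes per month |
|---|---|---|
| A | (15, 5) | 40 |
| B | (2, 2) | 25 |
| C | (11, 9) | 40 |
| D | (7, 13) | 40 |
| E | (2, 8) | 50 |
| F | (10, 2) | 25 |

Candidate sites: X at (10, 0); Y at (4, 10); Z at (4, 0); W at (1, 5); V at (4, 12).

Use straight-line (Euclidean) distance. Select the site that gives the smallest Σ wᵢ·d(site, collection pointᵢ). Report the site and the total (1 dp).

Total weighted distance at each candidate:
  X (10, 0): total = 2000.6
  Y (4, 10): total = 1533.4
  Z (4, 0): total = 2114.2
  W (1, 5): total = 1865.2
  V (4, 12): total = 1722.8
Minimum is at Y with total 1533.4 mi.

Y, total 1533.4 mi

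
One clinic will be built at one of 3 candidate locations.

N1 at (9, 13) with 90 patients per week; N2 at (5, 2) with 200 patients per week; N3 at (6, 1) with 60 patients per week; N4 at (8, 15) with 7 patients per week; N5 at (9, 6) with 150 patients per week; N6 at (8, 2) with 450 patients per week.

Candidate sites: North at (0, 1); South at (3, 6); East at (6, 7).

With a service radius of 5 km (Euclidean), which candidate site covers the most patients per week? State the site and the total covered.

Coverage radius r = 5 km; a point is covered iff (Δx)²+(Δy)² ≤ 5² = 25.
  North (0, 1): covers {none} → 0
  South (3, 6): covers {N2} → 200
  East (6, 7): covers {N5} → 150
Maximum coverage at South: 200 patients per week.

South, covering 200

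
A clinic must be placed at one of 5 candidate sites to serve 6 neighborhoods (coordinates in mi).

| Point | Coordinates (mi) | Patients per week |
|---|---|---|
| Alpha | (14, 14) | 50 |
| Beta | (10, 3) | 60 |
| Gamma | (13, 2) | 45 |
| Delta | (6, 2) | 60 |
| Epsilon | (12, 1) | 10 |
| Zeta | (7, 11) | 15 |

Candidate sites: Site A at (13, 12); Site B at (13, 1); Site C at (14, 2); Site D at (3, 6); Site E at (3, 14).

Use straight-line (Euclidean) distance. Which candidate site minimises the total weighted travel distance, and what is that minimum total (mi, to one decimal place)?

Site B, total 1522.4 mi

Total weighted distance at each candidate:
  Site A (13, 12): total = 2065.1
  Site B (13, 1): total = 1522.4
  Site C (14, 2): total = 1565.8
  Site D (3, 6): total = 2120.7
  Site E (3, 14): total = 3010.5
Minimum is at Site B with total 1522.4 mi.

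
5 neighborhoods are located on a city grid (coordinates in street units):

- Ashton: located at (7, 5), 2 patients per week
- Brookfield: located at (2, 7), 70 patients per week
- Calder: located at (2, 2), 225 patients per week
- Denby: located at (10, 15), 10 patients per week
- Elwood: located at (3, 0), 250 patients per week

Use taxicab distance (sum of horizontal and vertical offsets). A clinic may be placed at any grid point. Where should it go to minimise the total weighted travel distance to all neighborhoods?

Manhattan distance separates: Σwᵢ(|x−xᵢ|+|y−yᵢ|) = Σwᵢ|x−xᵢ| + Σwᵢ|y−yᵢ|, so x and y are optimised independently as 1-D weighted medians.
Total weight W = 557; half = 278.5.
x-coordinate, sorted with cumulative weight:
  x=2 (Brookfield, w=70) cum 70
  x=2 (Calder, w=225) cum 295  ← median
  x=3 (Elwood, w=250) cum 545
  x=7 (Ashton, w=2) cum 547
  x=10 (Denby, w=10) cum 557
⇒ x* = 2
y-coordinate, sorted with cumulative weight:
  y=0 (Elwood, w=250) cum 250
  y=2 (Calder, w=225) cum 475  ← median
  y=5 (Ashton, w=2) cum 477
  y=7 (Brookfield, w=70) cum 547
  y=15 (Denby, w=10) cum 557
⇒ y* = 2

(2, 2)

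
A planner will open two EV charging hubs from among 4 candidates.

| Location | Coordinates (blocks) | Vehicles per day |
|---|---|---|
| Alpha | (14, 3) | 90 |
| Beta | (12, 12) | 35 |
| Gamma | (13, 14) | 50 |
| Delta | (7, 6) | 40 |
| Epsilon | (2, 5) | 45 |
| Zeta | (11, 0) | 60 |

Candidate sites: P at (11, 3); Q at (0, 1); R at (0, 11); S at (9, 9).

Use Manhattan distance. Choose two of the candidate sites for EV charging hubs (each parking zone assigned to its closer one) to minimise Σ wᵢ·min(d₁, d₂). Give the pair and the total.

{P, S}, total 1805

Evaluate every pair (each demand assigned to the nearer of the two):
  {P, S}: total = 1805
  {P, Q}: total = 2000
  {P, R}: total = 2090
  {Q, S}: total = 2780
  {R, S}: total = 2870
  {Q, R}: total = 4165
Best pair: {P, S} with total 1805.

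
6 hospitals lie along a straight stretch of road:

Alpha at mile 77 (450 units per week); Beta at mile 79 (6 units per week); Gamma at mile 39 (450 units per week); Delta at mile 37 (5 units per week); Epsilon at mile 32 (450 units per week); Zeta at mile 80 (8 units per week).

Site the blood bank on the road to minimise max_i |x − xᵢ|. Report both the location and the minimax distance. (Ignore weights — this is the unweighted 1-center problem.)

The 1-center on a line is the midpoint of the two extreme points: leftmost at 32, rightmost at 80.
Optimal location = (32 + 80)/2 = 56; maximum distance = (80 − 32)/2 = 24.

location 56, max distance 24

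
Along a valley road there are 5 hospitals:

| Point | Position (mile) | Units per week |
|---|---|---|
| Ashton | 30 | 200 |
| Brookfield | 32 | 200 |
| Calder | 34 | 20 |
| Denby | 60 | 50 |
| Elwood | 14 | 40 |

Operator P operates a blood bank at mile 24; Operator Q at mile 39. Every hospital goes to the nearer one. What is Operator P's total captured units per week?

240

The indifferent point is the midpoint (24+39)/2 = 31.5; hospitals left of it (closer to Operator P at 24) go to Operator P, those right go to Operator Q.
  Elwood at 14 (w=40) → Operator P
  Ashton at 30 (w=200) → Operator P
  Brookfield at 32 (w=200) → Operator Q
  Calder at 34 (w=20) → Operator Q
  Denby at 60 (w=50) → Operator Q
Operator P captures 240; Operator Q captures 270.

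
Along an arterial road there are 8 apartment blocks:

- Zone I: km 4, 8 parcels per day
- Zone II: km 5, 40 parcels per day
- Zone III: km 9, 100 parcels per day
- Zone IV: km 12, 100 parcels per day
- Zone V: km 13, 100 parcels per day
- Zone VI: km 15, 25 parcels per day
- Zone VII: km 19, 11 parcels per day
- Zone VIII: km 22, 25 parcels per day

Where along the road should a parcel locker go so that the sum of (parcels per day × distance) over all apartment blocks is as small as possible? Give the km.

x = 12

For a sum of weighted absolute distances on a line, the optimum is the weighted median (not the mean). Total weight W = 409; half-weight = 204.5.
Sort by position and accumulate weight:
  km 4 (Zone I, w=8) → cum 8
  km 5 (Zone II, w=40) → cum 48
  km 9 (Zone III, w=100) → cum 148
  km 12 (Zone IV, w=100) → cum 248  ≥ 204.5 → median here
  km 13 (Zone V, w=100) → cum 348
  km 15 (Zone VI, w=25) → cum 373
  km 19 (Zone VII, w=11) → cum 384
  km 22 (Zone VIII, w=25) → cum 409
Optimal location: km 12.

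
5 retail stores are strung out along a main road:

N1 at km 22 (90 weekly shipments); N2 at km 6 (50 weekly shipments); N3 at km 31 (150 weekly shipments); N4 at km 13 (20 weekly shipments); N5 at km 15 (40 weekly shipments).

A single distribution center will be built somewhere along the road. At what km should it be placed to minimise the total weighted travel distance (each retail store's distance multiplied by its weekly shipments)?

x = 22

For a sum of weighted absolute distances on a line, the optimum is the weighted median (not the mean). Total weight W = 350; half-weight = 175.
Sort by position and accumulate weight:
  km 6 (N2, w=50) → cum 50
  km 13 (N4, w=20) → cum 70
  km 15 (N5, w=40) → cum 110
  km 22 (N1, w=90) → cum 200  ≥ 175 → median here
  km 31 (N3, w=150) → cum 350
Optimal location: km 22.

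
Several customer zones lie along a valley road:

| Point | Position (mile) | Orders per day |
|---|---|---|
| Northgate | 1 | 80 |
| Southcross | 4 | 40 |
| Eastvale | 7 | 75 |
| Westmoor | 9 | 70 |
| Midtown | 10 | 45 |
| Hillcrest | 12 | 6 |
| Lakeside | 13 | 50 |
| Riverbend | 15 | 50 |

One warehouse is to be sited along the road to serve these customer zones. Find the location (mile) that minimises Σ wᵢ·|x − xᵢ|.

x = 9

For a sum of weighted absolute distances on a line, the optimum is the weighted median (not the mean). Total weight W = 416; half-weight = 208.
Sort by position and accumulate weight:
  mile 1 (Northgate, w=80) → cum 80
  mile 4 (Southcross, w=40) → cum 120
  mile 7 (Eastvale, w=75) → cum 195
  mile 9 (Westmoor, w=70) → cum 265  ≥ 208 → median here
  mile 10 (Midtown, w=45) → cum 310
  mile 12 (Hillcrest, w=6) → cum 316
  mile 13 (Lakeside, w=50) → cum 366
  mile 15 (Riverbend, w=50) → cum 416
Optimal location: mile 9.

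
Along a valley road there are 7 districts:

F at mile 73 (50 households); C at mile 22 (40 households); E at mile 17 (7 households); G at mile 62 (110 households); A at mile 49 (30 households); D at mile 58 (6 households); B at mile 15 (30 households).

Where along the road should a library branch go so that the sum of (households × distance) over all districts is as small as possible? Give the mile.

x = 62

For a sum of weighted absolute distances on a line, the optimum is the weighted median (not the mean). Total weight W = 273; half-weight = 136.5.
Sort by position and accumulate weight:
  mile 15 (B, w=30) → cum 30
  mile 17 (E, w=7) → cum 37
  mile 22 (C, w=40) → cum 77
  mile 49 (A, w=30) → cum 107
  mile 58 (D, w=6) → cum 113
  mile 62 (G, w=110) → cum 223  ≥ 136.5 → median here
  mile 73 (F, w=50) → cum 273
Optimal location: mile 62.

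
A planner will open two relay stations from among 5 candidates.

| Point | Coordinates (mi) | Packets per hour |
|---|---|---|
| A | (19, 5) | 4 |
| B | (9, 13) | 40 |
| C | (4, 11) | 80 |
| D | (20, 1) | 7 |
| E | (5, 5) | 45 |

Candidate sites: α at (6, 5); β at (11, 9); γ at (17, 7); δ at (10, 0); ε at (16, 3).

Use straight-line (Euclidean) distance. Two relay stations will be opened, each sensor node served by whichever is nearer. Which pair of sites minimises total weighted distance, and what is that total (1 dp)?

Evaluate every pair (each demand assigned to the nearer of the two):
  {α, β}: total = 849.9
  {α, ε}: total = 938.5
  {α, γ}: total = 951.0
  {α, δ}: total = 1004.3
  {β, ε}: total = 1131.5
  {β, γ}: total = 1144.1
  {β, δ}: total = 1185.6
  {γ, δ}: total = 1778.9
  {δ, ε}: total = 1854.6
  {γ, ε}: total = 2033.9
Best pair: {α, β} with total 849.9.

{α, β}, total 849.9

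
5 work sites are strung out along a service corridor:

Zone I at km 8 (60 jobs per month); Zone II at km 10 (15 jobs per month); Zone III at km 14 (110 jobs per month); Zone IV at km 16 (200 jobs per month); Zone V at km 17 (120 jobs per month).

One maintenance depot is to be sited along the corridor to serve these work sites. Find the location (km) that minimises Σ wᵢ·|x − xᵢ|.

For a sum of weighted absolute distances on a line, the optimum is the weighted median (not the mean). Total weight W = 505; half-weight = 252.5.
Sort by position and accumulate weight:
  km 8 (Zone I, w=60) → cum 60
  km 10 (Zone II, w=15) → cum 75
  km 14 (Zone III, w=110) → cum 185
  km 16 (Zone IV, w=200) → cum 385  ≥ 252.5 → median here
  km 17 (Zone V, w=120) → cum 505
Optimal location: km 16.

x = 16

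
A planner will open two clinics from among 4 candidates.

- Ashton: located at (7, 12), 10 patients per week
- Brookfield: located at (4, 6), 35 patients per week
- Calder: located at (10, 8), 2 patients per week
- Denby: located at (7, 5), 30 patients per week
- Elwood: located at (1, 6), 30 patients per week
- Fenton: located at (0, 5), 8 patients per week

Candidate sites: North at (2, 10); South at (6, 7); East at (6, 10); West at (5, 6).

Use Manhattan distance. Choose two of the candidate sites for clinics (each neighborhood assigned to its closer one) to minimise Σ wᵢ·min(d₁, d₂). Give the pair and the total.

Evaluate every pair (each demand assigned to the nearer of the two):
  {East, West}: total = 335
  {South, West}: total = 363
  {North, West}: total = 377
  {North, South}: total = 471
  {South, East}: total = 479
  {North, East}: total = 638
Best pair: {East, West} with total 335.

{East, West}, total 335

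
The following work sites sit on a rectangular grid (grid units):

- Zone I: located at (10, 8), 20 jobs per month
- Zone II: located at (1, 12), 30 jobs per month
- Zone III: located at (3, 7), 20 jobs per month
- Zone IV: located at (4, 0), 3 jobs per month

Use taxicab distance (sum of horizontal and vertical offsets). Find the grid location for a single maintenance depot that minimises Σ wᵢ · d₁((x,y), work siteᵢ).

Manhattan distance separates: Σwᵢ(|x−xᵢ|+|y−yᵢ|) = Σwᵢ|x−xᵢ| + Σwᵢ|y−yᵢ|, so x and y are optimised independently as 1-D weighted medians.
Total weight W = 73; half = 36.5.
x-coordinate, sorted with cumulative weight:
  x=1 (Zone II, w=30) cum 30
  x=3 (Zone III, w=20) cum 50  ← median
  x=4 (Zone IV, w=3) cum 53
  x=10 (Zone I, w=20) cum 73
⇒ x* = 3
y-coordinate, sorted with cumulative weight:
  y=0 (Zone IV, w=3) cum 3
  y=7 (Zone III, w=20) cum 23
  y=8 (Zone I, w=20) cum 43  ← median
  y=12 (Zone II, w=30) cum 73
⇒ y* = 8

(3, 8)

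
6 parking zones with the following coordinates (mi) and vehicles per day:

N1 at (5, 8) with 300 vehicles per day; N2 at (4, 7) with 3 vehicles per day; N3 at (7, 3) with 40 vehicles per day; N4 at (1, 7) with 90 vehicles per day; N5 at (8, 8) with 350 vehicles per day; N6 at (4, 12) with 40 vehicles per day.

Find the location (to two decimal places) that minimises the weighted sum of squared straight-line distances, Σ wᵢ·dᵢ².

(5.88, 7.84)

The minimiser of Σwᵢ‖p−pᵢ‖² is the weighted centroid p* = (Σwᵢpᵢ)/(Σwᵢ).
Σwᵢ = 823.
Σwᵢxᵢ = 300·5 + 3·4 + 40·7 + 90·1 + 350·8 + 40·4 = 4842.
Σwᵢyᵢ = 300·8 + 3·7 + 40·3 + 90·7 + 350·8 + 40·12 = 6451.
x* = 4842/823 = 5.88, y* = 6451/823 = 7.84.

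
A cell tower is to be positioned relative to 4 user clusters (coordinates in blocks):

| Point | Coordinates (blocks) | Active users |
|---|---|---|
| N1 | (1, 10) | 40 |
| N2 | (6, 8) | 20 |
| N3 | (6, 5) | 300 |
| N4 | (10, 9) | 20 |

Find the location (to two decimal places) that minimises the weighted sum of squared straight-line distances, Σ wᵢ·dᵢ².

The minimiser of Σwᵢ‖p−pᵢ‖² is the weighted centroid p* = (Σwᵢpᵢ)/(Σwᵢ).
Σwᵢ = 380.
Σwᵢxᵢ = 40·1 + 20·6 + 300·6 + 20·10 = 2160.
Σwᵢyᵢ = 40·10 + 20·8 + 300·5 + 20·9 = 2240.
x* = 2160/380 = 5.68, y* = 2240/380 = 5.89.

(5.68, 5.89)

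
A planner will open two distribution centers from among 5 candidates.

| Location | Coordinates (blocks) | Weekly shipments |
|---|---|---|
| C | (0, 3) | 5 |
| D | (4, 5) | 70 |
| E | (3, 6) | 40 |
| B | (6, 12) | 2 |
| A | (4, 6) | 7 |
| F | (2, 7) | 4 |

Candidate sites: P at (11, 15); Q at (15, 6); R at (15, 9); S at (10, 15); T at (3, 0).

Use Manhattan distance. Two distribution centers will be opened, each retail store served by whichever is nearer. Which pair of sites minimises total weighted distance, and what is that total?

Evaluate every pair (each demand assigned to the nearer of the two):
  {S, T}: total = 785
  {P, T}: total = 787
  {R, T}: total = 795
  {Q, T}: total = 801
  {Q, S}: total = 1557
  {P, Q}: total = 1559
  {Q, R}: total = 1567
  {R, S}: total = 1927
  {P, R}: total = 1929
  {P, S}: total = 2053
Best pair: {S, T} with total 785.

{S, T}, total 785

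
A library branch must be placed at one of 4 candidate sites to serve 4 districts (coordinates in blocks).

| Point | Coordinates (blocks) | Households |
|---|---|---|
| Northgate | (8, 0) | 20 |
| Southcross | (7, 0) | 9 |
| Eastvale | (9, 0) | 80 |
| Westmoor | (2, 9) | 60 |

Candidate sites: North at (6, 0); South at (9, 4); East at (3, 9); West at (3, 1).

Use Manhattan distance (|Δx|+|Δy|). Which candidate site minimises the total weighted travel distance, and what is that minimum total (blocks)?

North, total 1069 blocks

Total weighted distance at each candidate:
  North (6, 0): total = 1069
  South (9, 4): total = 1194
  East (3, 9): total = 1657
  West (3, 1): total = 1265
Minimum is at North with total 1069 blocks.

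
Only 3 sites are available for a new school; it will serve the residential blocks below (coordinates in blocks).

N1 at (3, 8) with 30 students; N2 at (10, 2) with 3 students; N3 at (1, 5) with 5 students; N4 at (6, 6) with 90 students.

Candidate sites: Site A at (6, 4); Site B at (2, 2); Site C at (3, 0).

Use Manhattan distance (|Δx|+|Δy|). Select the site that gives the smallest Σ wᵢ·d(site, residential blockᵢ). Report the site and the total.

Site A, total 438 blocks

Total weighted distance at each candidate:
  Site A (6, 4): total = 438
  Site B (2, 2): total = 974
  Site C (3, 0): total = 1112
Minimum is at Site A with total 438 blocks.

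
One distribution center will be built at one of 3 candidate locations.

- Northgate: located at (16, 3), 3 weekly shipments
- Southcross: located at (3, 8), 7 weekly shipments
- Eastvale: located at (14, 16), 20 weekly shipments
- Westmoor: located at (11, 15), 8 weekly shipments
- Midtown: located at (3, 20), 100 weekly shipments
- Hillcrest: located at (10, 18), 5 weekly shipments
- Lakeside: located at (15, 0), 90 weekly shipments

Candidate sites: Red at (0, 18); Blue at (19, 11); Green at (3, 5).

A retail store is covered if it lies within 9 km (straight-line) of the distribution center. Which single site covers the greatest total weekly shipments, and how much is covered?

Red, covering 100

Coverage radius r = 9 km; a point is covered iff (Δx)²+(Δy)² ≤ 9² = 81.
  Red (0, 18): covers {Midtown} → 100
  Blue (19, 11): covers {Northgate, Eastvale, Westmoor} → 31
  Green (3, 5): covers {Southcross} → 7
Maximum coverage at Red: 100 weekly shipments.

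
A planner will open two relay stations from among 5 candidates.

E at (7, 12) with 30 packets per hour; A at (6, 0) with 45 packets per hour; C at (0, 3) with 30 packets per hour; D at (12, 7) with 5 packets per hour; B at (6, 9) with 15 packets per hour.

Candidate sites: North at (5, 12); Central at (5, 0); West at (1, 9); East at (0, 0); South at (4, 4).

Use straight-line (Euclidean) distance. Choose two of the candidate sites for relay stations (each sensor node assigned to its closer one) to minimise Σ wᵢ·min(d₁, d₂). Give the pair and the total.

{North, Central}, total 370.4

Evaluate every pair (each demand assigned to the nearer of the two):
  {North, Central}: total = 370.4
  {North, South}: total = 475.1
  {North, East}: total = 510.4
  {Central, West}: total = 545.7
  {Central, South}: total = 548.5
  {West, South}: total = 643.9
  {East, South}: total = 671.1
  {Central, East}: total = 685.3
  {West, East}: total = 692.1
  {North, West}: total = 796.2
Best pair: {North, Central} with total 370.4.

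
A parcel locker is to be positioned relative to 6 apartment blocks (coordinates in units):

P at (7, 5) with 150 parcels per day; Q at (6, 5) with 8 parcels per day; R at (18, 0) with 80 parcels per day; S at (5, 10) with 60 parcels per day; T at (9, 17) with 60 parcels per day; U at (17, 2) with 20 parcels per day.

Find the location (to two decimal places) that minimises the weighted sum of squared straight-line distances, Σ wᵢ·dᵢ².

(9.84, 6.48)

The minimiser of Σwᵢ‖p−pᵢ‖² is the weighted centroid p* = (Σwᵢpᵢ)/(Σwᵢ).
Σwᵢ = 378.
Σwᵢxᵢ = 150·7 + 8·6 + 80·18 + 60·5 + 60·9 + 20·17 = 3718.
Σwᵢyᵢ = 150·5 + 8·5 + 80·0 + 60·10 + 60·17 + 20·2 = 2450.
x* = 3718/378 = 9.84, y* = 2450/378 = 6.48.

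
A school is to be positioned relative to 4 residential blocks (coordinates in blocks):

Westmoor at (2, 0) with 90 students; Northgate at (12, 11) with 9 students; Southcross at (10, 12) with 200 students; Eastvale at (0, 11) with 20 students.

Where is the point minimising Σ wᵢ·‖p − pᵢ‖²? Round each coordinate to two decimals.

The minimiser of Σwᵢ‖p−pᵢ‖² is the weighted centroid p* = (Σwᵢpᵢ)/(Σwᵢ).
Σwᵢ = 319.
Σwᵢxᵢ = 90·2 + 9·12 + 200·10 + 20·0 = 2288.
Σwᵢyᵢ = 90·0 + 9·11 + 200·12 + 20·11 = 2719.
x* = 2288/319 = 7.17, y* = 2719/319 = 8.52.

(7.17, 8.52)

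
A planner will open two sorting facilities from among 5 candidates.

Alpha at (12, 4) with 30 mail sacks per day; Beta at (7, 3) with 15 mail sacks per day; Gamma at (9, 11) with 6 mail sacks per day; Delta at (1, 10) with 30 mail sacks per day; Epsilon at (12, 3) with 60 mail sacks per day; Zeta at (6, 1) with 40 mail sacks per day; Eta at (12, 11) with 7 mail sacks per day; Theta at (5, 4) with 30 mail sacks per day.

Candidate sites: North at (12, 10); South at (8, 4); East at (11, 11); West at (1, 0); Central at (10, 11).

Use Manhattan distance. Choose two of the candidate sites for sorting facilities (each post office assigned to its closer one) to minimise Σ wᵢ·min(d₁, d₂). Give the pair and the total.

{South, Central}, total 1060

Evaluate every pair (each demand assigned to the nearer of the two):
  {South, Central}: total = 1060
  {South, East}: total = 1089
  {North, South}: total = 1101
  {South, West}: total = 1165
  {North, West}: total = 1546
  {East, West}: total = 1714
  {West, Central}: total = 1805
  {North, Central}: total = 1998
  {North, East}: total = 2119
  {East, Central}: total = 2178
Best pair: {South, Central} with total 1060.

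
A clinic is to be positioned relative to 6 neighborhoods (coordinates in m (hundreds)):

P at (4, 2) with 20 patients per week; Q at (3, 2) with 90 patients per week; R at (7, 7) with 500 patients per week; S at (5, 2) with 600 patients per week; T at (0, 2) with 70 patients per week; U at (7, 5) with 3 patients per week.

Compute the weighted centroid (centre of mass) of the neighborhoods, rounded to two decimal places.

The minimiser of Σwᵢ‖p−pᵢ‖² is the weighted centroid p* = (Σwᵢpᵢ)/(Σwᵢ).
Σwᵢ = 1283.
Σwᵢxᵢ = 20·4 + 90·3 + 500·7 + 600·5 + 70·0 + 3·7 = 6871.
Σwᵢyᵢ = 20·2 + 90·2 + 500·7 + 600·2 + 70·2 + 3·5 = 5075.
x* = 6871/1283 = 5.36, y* = 5075/1283 = 3.96.

(5.36, 3.96)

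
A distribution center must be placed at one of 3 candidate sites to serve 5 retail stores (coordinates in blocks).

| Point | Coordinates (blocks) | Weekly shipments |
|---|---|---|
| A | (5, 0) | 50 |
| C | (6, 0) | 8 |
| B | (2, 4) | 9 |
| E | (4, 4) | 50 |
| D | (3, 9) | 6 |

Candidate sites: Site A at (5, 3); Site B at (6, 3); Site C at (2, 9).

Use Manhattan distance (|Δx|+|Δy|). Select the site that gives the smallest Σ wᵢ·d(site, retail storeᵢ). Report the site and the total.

Total weighted distance at each candidate:
  Site A (5, 3): total = 366
  Site B (6, 3): total = 473
  Site C (2, 9): total = 1105
Minimum is at Site A with total 366 blocks.

Site A, total 366 blocks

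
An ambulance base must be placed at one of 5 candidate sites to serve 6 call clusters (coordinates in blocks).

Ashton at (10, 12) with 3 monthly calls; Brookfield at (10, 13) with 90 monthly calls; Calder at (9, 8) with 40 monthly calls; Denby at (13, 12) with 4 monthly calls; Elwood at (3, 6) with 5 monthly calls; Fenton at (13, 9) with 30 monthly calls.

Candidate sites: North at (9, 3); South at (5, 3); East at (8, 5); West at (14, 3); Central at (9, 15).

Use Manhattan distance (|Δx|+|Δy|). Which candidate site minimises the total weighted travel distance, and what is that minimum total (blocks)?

Total weighted distance at each candidate:
  North (9, 3): total = 1617
  South (5, 3): total = 2265
  East (8, 5): total = 1435
  West (14, 3): total = 2019
  Central (9, 15): total = 965
Minimum is at Central with total 965 blocks.

Central, total 965 blocks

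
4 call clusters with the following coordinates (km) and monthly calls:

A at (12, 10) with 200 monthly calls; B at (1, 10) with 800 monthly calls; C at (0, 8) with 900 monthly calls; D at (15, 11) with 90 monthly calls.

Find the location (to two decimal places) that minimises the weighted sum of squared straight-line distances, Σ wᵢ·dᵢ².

The minimiser of Σwᵢ‖p−pᵢ‖² is the weighted centroid p* = (Σwᵢpᵢ)/(Σwᵢ).
Σwᵢ = 1990.
Σwᵢxᵢ = 200·12 + 800·1 + 900·0 + 90·15 = 4550.
Σwᵢyᵢ = 200·10 + 800·10 + 900·8 + 90·11 = 18190.
x* = 4550/1990 = 2.29, y* = 18190/1990 = 9.14.

(2.29, 9.14)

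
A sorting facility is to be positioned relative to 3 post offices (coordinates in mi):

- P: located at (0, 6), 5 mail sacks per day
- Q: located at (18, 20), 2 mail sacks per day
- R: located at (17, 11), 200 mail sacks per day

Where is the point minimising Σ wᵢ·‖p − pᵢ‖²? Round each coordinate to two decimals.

(16.60, 10.97)

The minimiser of Σwᵢ‖p−pᵢ‖² is the weighted centroid p* = (Σwᵢpᵢ)/(Σwᵢ).
Σwᵢ = 207.
Σwᵢxᵢ = 5·0 + 2·18 + 200·17 = 3436.
Σwᵢyᵢ = 5·6 + 2·20 + 200·11 = 2270.
x* = 3436/207 = 16.60, y* = 2270/207 = 10.97.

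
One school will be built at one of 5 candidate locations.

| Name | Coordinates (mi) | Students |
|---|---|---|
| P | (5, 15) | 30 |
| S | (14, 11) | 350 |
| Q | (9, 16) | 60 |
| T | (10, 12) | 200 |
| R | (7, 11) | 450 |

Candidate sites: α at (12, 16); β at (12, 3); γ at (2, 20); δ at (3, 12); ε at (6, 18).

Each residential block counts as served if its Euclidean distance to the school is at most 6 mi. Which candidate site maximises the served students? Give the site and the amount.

α, covering 610

Coverage radius r = 6 mi; a point is covered iff (Δx)²+(Δy)² ≤ 6² = 36.
  α (12, 16): covers {S, Q, T} → 610
  β (12, 3): covers {none} → 0
  γ (2, 20): covers {P} → 30
  δ (3, 12): covers {P, R} → 480
  ε (6, 18): covers {P, Q} → 90
Maximum coverage at α: 610 students.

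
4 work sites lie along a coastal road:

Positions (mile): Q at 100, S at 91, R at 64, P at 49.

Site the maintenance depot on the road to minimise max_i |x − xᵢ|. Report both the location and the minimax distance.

location 74.5, max distance 25.5

The 1-center on a line is the midpoint of the two extreme points: leftmost at 49, rightmost at 100.
Optimal location = (49 + 100)/2 = 74.5; maximum distance = (100 − 49)/2 = 25.5.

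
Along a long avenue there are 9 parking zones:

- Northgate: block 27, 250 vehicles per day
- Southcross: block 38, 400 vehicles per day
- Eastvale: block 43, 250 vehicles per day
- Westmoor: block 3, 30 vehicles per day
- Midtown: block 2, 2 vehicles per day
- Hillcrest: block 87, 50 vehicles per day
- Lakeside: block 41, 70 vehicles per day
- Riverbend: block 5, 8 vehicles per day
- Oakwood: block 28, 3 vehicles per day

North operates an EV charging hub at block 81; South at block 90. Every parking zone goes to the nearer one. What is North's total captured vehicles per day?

The indifferent point is the midpoint (81+90)/2 = 85.5; parking zones left of it (closer to North at 81) go to North, those right go to South.
  Midtown at 2 (w=2) → North
  Westmoor at 3 (w=30) → North
  Riverbend at 5 (w=8) → North
  Northgate at 27 (w=250) → North
  Oakwood at 28 (w=3) → North
  Southcross at 38 (w=400) → North
  Lakeside at 41 (w=70) → North
  Eastvale at 43 (w=250) → North
  Hillcrest at 87 (w=50) → South
North captures 1013; South captures 50.

1013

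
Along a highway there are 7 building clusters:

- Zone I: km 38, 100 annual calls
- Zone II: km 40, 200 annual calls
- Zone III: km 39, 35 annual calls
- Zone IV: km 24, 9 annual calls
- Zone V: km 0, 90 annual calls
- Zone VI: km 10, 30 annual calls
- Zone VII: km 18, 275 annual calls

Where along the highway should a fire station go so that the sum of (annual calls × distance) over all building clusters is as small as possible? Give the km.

For a sum of weighted absolute distances on a line, the optimum is the weighted median (not the mean). Total weight W = 739; half-weight = 369.5.
Sort by position and accumulate weight:
  km 0 (Zone V, w=90) → cum 90
  km 10 (Zone VI, w=30) → cum 120
  km 18 (Zone VII, w=275) → cum 395  ≥ 369.5 → median here
  km 24 (Zone IV, w=9) → cum 404
  km 38 (Zone I, w=100) → cum 504
  km 39 (Zone III, w=35) → cum 539
  km 40 (Zone II, w=200) → cum 739
Optimal location: km 18.

x = 18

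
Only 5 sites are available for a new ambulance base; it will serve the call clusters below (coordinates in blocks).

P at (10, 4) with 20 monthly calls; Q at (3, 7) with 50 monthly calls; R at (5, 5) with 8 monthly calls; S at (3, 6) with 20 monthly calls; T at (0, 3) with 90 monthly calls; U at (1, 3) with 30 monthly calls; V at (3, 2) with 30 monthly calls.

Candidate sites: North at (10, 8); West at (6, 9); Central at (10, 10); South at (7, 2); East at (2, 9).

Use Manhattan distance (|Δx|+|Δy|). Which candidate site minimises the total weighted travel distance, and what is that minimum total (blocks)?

Total weighted distance at each candidate:
  North (10, 8): total = 2884
  West (6, 9): total = 2300
  Central (10, 10): total = 3380
  South (7, 2): total = 1800
  East (2, 9): total = 1716
Minimum is at East with total 1716 blocks.

East, total 1716 blocks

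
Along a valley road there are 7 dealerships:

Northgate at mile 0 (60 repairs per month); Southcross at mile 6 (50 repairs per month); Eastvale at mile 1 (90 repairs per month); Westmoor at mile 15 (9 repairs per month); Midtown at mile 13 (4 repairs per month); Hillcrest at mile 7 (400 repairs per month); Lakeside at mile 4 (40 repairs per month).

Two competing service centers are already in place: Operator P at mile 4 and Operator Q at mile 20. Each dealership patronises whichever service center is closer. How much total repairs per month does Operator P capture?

The indifferent point is the midpoint (4+20)/2 = 12; dealerships left of it (closer to Operator P at 4) go to Operator P, those right go to Operator Q.
  Northgate at 0 (w=60) → Operator P
  Eastvale at 1 (w=90) → Operator P
  Lakeside at 4 (w=40) → Operator P
  Southcross at 6 (w=50) → Operator P
  Hillcrest at 7 (w=400) → Operator P
  Midtown at 13 (w=4) → Operator Q
  Westmoor at 15 (w=9) → Operator Q
Operator P captures 640; Operator Q captures 13.

640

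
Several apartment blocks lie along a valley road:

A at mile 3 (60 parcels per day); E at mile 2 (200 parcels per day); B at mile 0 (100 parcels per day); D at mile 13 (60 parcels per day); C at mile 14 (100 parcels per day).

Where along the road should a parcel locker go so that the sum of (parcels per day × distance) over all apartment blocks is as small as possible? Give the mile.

For a sum of weighted absolute distances on a line, the optimum is the weighted median (not the mean). Total weight W = 520; half-weight = 260.
Sort by position and accumulate weight:
  mile 0 (B, w=100) → cum 100
  mile 2 (E, w=200) → cum 300  ≥ 260 → median here
  mile 3 (A, w=60) → cum 360
  mile 13 (D, w=60) → cum 420
  mile 14 (C, w=100) → cum 520
Optimal location: mile 2.

x = 2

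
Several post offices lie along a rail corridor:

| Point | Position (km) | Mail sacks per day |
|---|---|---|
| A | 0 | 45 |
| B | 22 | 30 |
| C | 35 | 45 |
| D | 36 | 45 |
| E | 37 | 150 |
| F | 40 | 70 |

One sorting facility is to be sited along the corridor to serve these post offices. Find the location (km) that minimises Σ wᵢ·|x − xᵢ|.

x = 37

For a sum of weighted absolute distances on a line, the optimum is the weighted median (not the mean). Total weight W = 385; half-weight = 192.5.
Sort by position and accumulate weight:
  km 0 (A, w=45) → cum 45
  km 22 (B, w=30) → cum 75
  km 35 (C, w=45) → cum 120
  km 36 (D, w=45) → cum 165
  km 37 (E, w=150) → cum 315  ≥ 192.5 → median here
  km 40 (F, w=70) → cum 385
Optimal location: km 37.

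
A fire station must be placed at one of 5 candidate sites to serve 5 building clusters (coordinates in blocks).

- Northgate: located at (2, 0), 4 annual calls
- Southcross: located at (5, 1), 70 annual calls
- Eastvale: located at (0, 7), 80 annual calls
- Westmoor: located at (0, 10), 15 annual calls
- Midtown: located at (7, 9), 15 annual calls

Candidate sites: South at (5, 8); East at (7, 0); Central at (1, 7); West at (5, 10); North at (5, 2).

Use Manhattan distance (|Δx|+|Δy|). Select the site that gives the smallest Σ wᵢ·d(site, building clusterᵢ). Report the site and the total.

Central, total 992 blocks

Total weighted distance at each candidate:
  South (5, 8): total = 1164
  East (7, 0): total = 1740
  Central (1, 7): total = 992
  West (5, 10): total = 1442
  North (5, 2): total = 1220
Minimum is at Central with total 992 blocks.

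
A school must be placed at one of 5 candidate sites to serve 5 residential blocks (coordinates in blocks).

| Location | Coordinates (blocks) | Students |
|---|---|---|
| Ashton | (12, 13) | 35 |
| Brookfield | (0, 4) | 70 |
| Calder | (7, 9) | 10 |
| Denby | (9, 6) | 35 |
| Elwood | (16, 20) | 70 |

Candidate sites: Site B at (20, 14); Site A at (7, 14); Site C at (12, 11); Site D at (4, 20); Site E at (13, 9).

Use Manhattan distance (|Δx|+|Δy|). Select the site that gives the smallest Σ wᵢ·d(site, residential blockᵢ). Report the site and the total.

Total weighted distance at each candidate:
  Site B (20, 14): total = 3960
  Site A (7, 14): total = 2850
  Site C (12, 11): total = 2660
  Site D (4, 20): total = 3570
  Site E (13, 9): total = 2720
Minimum is at Site C with total 2660 blocks.

Site C, total 2660 blocks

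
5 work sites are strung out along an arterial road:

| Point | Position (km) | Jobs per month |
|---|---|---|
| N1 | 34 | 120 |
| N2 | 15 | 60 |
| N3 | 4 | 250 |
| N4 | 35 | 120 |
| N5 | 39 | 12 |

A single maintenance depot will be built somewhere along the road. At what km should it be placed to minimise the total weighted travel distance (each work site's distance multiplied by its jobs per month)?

For a sum of weighted absolute distances on a line, the optimum is the weighted median (not the mean). Total weight W = 562; half-weight = 281.
Sort by position and accumulate weight:
  km 4 (N3, w=250) → cum 250
  km 15 (N2, w=60) → cum 310  ≥ 281 → median here
  km 34 (N1, w=120) → cum 430
  km 35 (N4, w=120) → cum 550
  km 39 (N5, w=12) → cum 562
Optimal location: km 15.

x = 15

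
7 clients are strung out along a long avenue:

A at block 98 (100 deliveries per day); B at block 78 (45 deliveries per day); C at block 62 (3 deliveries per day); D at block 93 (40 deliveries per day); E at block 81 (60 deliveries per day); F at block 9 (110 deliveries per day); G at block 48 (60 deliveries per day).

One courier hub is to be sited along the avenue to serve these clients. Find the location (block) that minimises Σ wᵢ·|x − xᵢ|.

x = 78

For a sum of weighted absolute distances on a line, the optimum is the weighted median (not the mean). Total weight W = 418; half-weight = 209.
Sort by position and accumulate weight:
  block 9 (F, w=110) → cum 110
  block 48 (G, w=60) → cum 170
  block 62 (C, w=3) → cum 173
  block 78 (B, w=45) → cum 218  ≥ 209 → median here
  block 81 (E, w=60) → cum 278
  block 93 (D, w=40) → cum 318
  block 98 (A, w=100) → cum 418
Optimal location: block 78.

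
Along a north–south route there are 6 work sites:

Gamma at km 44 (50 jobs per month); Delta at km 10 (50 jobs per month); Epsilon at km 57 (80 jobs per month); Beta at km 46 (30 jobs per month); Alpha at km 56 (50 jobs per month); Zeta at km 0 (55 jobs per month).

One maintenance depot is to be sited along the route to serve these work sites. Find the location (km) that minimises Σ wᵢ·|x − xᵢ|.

x = 46

For a sum of weighted absolute distances on a line, the optimum is the weighted median (not the mean). Total weight W = 315; half-weight = 157.5.
Sort by position and accumulate weight:
  km 0 (Zeta, w=55) → cum 55
  km 10 (Delta, w=50) → cum 105
  km 44 (Gamma, w=50) → cum 155
  km 46 (Beta, w=30) → cum 185  ≥ 157.5 → median here
  km 56 (Alpha, w=50) → cum 235
  km 57 (Epsilon, w=80) → cum 315
Optimal location: km 46.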